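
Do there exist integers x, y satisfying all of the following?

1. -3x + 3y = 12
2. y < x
No

The full constraint system is jointly infeasible over the integers. Each constraint and what it forces:

  - -3x + 3y = 12: is a linear equation tying the variables together
  - y < x: bounds one variable relative to another variable

From the equation, x − y = -4, i.e. x − y = -4; but x > y requires x − y ≥ 1. Contradiction.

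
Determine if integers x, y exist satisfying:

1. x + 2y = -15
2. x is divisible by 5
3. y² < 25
Yes

Take x = -15, y = 0. Substituting into each constraint:
  (1) (-15) + 2(0) = -15 ✓
  (2) -15 = 5 × -3, remainder 0 ✓
  (3) y² = (0)² = 0, and 0 < 25 ✓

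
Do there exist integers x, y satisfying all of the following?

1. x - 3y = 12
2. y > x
Yes

Take x = -9, y = -7. Substituting into each constraint:
  (1) (-9) - 3(-7) = 12 ✓
  (2) -7 > -9 ✓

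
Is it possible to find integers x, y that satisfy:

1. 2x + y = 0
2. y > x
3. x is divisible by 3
Yes

Take x = -3, y = 6. Substituting into each constraint:
  (1) 2(-3) + 6 = 0 ✓
  (2) 6 > -3 ✓
  (3) -3 = 3 × -1, remainder 0 ✓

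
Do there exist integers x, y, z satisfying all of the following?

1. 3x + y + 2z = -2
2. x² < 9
Yes

Take x = 0, y = -2, z = 0. Substituting into each constraint:
  (1) 3(0) + (-2) + 2(0) = -2 ✓
  (2) x² = (0)² = 0, and 0 < 9 ✓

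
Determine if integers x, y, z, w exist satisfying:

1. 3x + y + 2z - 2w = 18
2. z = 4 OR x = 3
Yes

Take x = 2, y = 0, z = 4, w = -2. Substituting into each constraint:
  (1) 3(2) + 0 + 2(4) - 2(-2) = 18 ✓
  (2) z = 4, target 4 ✓ (first branch holds)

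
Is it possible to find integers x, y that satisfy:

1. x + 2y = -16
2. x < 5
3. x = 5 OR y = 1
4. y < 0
No

A contradictory subset is {x < 5, x = 5 OR y = 1, y < 0}. No integer assignment can satisfy these jointly:

  - x < 5: bounds one variable relative to a constant
  - x = 5 OR y = 1: forces a choice: either x = 5 or y = 1
  - y < 0: bounds one variable relative to a constant

Split on the disjunction (x = 5 OR y = 1):
  • If x = 5: this contradicts the bound x ≤ 4.
  • If y = 1: this contradicts the bound y ≤ -1.
Both branches are infeasible, so the system has no integer solution.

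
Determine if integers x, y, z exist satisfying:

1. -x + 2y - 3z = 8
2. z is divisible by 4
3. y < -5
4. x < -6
Yes

Take x = -20, y = -6, z = 0. Substituting into each constraint:
  (1) 20 + 2(-6) - 3(0) = 8 ✓
  (2) 0 = 4 × 0, remainder 0 ✓
  (3) -6 < -5 ✓
  (4) -20 < -6 ✓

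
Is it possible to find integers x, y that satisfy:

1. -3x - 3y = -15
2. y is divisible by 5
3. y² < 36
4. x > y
Yes

Take x = 5, y = 0. Substituting into each constraint:
  (1) -3(5) - 3(0) = -15 ✓
  (2) 0 = 5 × 0, remainder 0 ✓
  (3) y² = (0)² = 0, and 0 < 36 ✓
  (4) 5 > 0 ✓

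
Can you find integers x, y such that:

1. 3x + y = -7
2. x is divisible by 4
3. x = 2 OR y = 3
No

The full constraint system is jointly infeasible over the integers. Each constraint and what it forces:

  - 3x + y = -7: is a linear equation tying the variables together
  - x is divisible by 4: restricts x to multiples of 4
  - x = 2 OR y = 3: forces a choice: either x = 2 or y = 3

Split on the disjunction (x = 2 OR y = 3):
  • If x = 2: this contradicts the divisibility constraint — 2 is not a multiple of 4.
  • If y = 3: with y = 3, writing x = 4x', every remaining term of the linear equation is divisible by 12, so the left side is ≡ 0 (mod 12); but the right side -10 ≡ 2 (mod 12). No integers can satisfy it.
Both branches are infeasible, so the system has no integer solution.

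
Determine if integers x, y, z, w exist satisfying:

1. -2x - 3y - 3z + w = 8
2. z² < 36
Yes

Take x = 0, y = -2, z = 0, w = 2. Substituting into each constraint:
  (1) -2(0) - 3(-2) - 3(0) + 2 = 8 ✓
  (2) z² = (0)² = 0, and 0 < 36 ✓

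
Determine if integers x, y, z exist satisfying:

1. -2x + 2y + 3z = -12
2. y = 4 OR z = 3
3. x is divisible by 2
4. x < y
Yes

Take x = -2, y = 4, z = -8. Substituting into each constraint:
  (1) -2(-2) + 2(4) + 3(-8) = -12 ✓
  (2) y = 4, target 4 ✓ (first branch holds)
  (3) -2 = 2 × -1, remainder 0 ✓
  (4) -2 < 4 ✓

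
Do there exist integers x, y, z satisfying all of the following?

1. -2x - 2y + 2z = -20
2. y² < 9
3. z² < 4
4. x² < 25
No

The full constraint system is jointly infeasible over the integers. Each constraint and what it forces:

  - -2x - 2y + 2z = -20: is a linear equation tying the variables together
  - y² < 9: restricts y to |y| ≤ 2
  - z² < 4: restricts z to |z| ≤ 1
  - x² < 25: restricts x to |x| ≤ 4

Range argument: with x ∈ [-4, 4], y ∈ [-2, 2], z ∈ [-1, 1], the left side of the equation is at least -14, but the right side is -20 < -14. No integer solution exists.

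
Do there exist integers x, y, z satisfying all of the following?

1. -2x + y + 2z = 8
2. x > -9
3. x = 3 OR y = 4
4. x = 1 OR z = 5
Yes

Take x = 1, y = 4, z = 3. Substituting into each constraint:
  (1) -2(1) + 4 + 2(3) = 8 ✓
  (2) 1 > -9 ✓
  (3) y = 4, target 4 ✓ (second branch holds)
  (4) x = 1, target 1 ✓ (first branch holds)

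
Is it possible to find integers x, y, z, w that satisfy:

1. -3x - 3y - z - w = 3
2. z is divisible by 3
Yes

Take x = 0, y = 0, z = 0, w = -3. Substituting into each constraint:
  (1) -3(0) - 3(0) + 0 + 3 = 3 ✓
  (2) 0 = 3 × 0, remainder 0 ✓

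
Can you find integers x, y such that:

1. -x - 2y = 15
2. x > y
Yes

Take x = -3, y = -6. Substituting into each constraint:
  (1) 3 - 2(-6) = 15 ✓
  (2) -3 > -6 ✓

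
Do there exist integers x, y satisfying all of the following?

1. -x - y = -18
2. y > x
Yes

Take x = 8, y = 10. Substituting into each constraint:
  (1) (-8) + (-10) = -18 ✓
  (2) 10 > 8 ✓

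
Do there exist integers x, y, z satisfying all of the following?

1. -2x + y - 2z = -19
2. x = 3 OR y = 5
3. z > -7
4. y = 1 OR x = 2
Yes

Take x = 2, y = 5, z = 10. Substituting into each constraint:
  (1) -2(2) + 5 - 2(10) = -19 ✓
  (2) y = 5, target 5 ✓ (second branch holds)
  (3) 10 > -7 ✓
  (4) x = 2, target 2 ✓ (second branch holds)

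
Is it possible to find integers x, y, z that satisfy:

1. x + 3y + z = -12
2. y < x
Yes

Take x = 1, y = 0, z = -13. Substituting into each constraint:
  (1) 1 + 3(0) + (-13) = -12 ✓
  (2) 0 < 1 ✓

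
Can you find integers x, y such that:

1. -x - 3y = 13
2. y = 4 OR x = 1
Yes

Take x = -25, y = 4. Substituting into each constraint:
  (1) 25 - 3(4) = 13 ✓
  (2) y = 4, target 4 ✓ (first branch holds)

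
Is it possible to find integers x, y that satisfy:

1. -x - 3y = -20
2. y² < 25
Yes

Take x = 20, y = 0. Substituting into each constraint:
  (1) (-20) - 3(0) = -20 ✓
  (2) y² = (0)² = 0, and 0 < 25 ✓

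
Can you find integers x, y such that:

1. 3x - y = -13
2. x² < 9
Yes

Take x = 0, y = 13. Substituting into each constraint:
  (1) 3(0) + (-13) = -13 ✓
  (2) x² = (0)² = 0, and 0 < 9 ✓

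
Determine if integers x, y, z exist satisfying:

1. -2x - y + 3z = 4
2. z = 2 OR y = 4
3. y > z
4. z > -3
Yes

Take x = -4, y = 4, z = 0. Substituting into each constraint:
  (1) -2(-4) + (-4) + 3(0) = 4 ✓
  (2) y = 4, target 4 ✓ (second branch holds)
  (3) 4 > 0 ✓
  (4) 0 > -3 ✓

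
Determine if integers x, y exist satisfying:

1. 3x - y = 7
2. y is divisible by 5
Yes

Take x = 4, y = 5. Substituting into each constraint:
  (1) 3(4) + (-5) = 7 ✓
  (2) 5 = 5 × 1, remainder 0 ✓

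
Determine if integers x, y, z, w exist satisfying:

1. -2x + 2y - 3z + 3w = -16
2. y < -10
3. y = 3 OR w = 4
Yes

Take x = 0, y = -11, z = 2, w = 4. Substituting into each constraint:
  (1) -2(0) + 2(-11) - 3(2) + 3(4) = -16 ✓
  (2) -11 < -10 ✓
  (3) w = 4, target 4 ✓ (second branch holds)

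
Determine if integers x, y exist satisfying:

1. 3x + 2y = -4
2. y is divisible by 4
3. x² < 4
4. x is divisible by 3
No

The full constraint system is jointly infeasible over the integers. Each constraint and what it forces:

  - 3x + 2y = -4: is a linear equation tying the variables together
  - y is divisible by 4: restricts y to multiples of 4
  - x² < 4: restricts x to |x| ≤ 1
  - x is divisible by 3: restricts x to multiples of 3

The bounds confine x to {0} with 3 | x. For each value, substitute into the equation:
  • x = 0: the equation forces y = -2, but 4 does not divide -2.
Every case fails, so no integer solution exists.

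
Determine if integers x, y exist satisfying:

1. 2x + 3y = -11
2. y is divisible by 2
No

The full constraint system is jointly infeasible over the integers. Each constraint and what it forces:

  - 2x + 3y = -11: is a linear equation tying the variables together
  - y is divisible by 2: restricts y to multiples of 2

Modular obstruction: writing y = 2y', every remaining term of the linear equation is divisible by 2, so the left side is ≡ 0 (mod 2); but the right side -11 ≡ 1 (mod 2). No integers can satisfy it.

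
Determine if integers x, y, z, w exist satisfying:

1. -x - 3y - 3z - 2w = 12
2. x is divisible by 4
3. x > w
Yes

Take x = 0, y = 0, z = -2, w = -3. Substituting into each constraint:
  (1) 0 - 3(0) - 3(-2) - 2(-3) = 12 ✓
  (2) 0 = 4 × 0, remainder 0 ✓
  (3) 0 > -3 ✓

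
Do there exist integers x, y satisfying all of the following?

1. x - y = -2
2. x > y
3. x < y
No

A contradictory subset is {x > y, x < y}. No integer assignment can satisfy these jointly:

  - x > y: bounds one variable relative to another variable
  - x < y: bounds one variable relative to another variable

Direct contradiction: x > y and y > x cannot both hold.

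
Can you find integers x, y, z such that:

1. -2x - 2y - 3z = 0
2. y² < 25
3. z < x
Yes

Take x = 1, y = -1, z = 0. Substituting into each constraint:
  (1) -2(1) - 2(-1) - 3(0) = 0 ✓
  (2) y² = (-1)² = 1, and 1 < 25 ✓
  (3) 0 < 1 ✓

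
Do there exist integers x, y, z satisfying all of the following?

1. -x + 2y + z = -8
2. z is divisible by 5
Yes

Take x = 0, y = -4, z = 0. Substituting into each constraint:
  (1) 0 + 2(-4) + 0 = -8 ✓
  (2) 0 = 5 × 0, remainder 0 ✓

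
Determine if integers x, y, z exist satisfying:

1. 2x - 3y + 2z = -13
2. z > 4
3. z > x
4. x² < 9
Yes

Take x = 0, y = 9, z = 7. Substituting into each constraint:
  (1) 2(0) - 3(9) + 2(7) = -13 ✓
  (2) 7 > 4 ✓
  (3) 7 > 0 ✓
  (4) x² = (0)² = 0, and 0 < 9 ✓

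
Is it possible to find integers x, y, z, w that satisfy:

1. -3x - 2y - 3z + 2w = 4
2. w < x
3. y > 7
Yes

Take x = 0, y = 9, z = -8, w = -1. Substituting into each constraint:
  (1) -3(0) - 2(9) - 3(-8) + 2(-1) = 4 ✓
  (2) -1 < 0 ✓
  (3) 9 > 7 ✓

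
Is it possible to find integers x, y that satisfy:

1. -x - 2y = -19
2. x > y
Yes

Take x = 7, y = 6. Substituting into each constraint:
  (1) (-7) - 2(6) = -19 ✓
  (2) 7 > 6 ✓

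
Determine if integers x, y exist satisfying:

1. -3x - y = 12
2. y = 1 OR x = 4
Yes

Take x = 4, y = -24. Substituting into each constraint:
  (1) -3(4) + 24 = 12 ✓
  (2) x = 4, target 4 ✓ (second branch holds)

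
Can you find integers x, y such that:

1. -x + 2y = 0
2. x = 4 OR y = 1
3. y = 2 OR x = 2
Yes

Take x = 2, y = 1. Substituting into each constraint:
  (1) (-2) + 2(1) = 0 ✓
  (2) y = 1, target 1 ✓ (second branch holds)
  (3) x = 2, target 2 ✓ (second branch holds)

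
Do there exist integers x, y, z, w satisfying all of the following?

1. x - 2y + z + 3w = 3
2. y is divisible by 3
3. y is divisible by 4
Yes

Take x = 3, y = 0, z = 0, w = 0. Substituting into each constraint:
  (1) 3 - 2(0) + 0 + 3(0) = 3 ✓
  (2) 0 = 3 × 0, remainder 0 ✓
  (3) 0 = 4 × 0, remainder 0 ✓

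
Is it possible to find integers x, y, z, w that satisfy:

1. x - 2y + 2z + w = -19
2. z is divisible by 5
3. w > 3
Yes

Take x = -23, y = 0, z = 0, w = 4. Substituting into each constraint:
  (1) (-23) - 2(0) + 2(0) + 4 = -19 ✓
  (2) 0 = 5 × 0, remainder 0 ✓
  (3) 4 > 3 ✓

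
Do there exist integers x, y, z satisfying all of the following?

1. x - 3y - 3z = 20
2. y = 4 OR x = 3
Yes

Take x = 2, y = 4, z = -10. Substituting into each constraint:
  (1) 2 - 3(4) - 3(-10) = 20 ✓
  (2) y = 4, target 4 ✓ (first branch holds)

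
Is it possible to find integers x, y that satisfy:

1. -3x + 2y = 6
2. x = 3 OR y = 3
Yes

Take x = 0, y = 3. Substituting into each constraint:
  (1) -3(0) + 2(3) = 6 ✓
  (2) y = 3, target 3 ✓ (second branch holds)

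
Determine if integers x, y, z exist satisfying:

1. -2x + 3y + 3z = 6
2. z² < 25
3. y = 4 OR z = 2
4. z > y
Yes

Take x = 0, y = 0, z = 2. Substituting into each constraint:
  (1) -2(0) + 3(0) + 3(2) = 6 ✓
  (2) z² = (2)² = 4, and 4 < 25 ✓
  (3) z = 2, target 2 ✓ (second branch holds)
  (4) 2 > 0 ✓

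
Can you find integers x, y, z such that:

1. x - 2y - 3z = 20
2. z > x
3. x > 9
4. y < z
Yes

Take x = 10, y = -23, z = 12. Substituting into each constraint:
  (1) 10 - 2(-23) - 3(12) = 20 ✓
  (2) 12 > 10 ✓
  (3) 10 > 9 ✓
  (4) -23 < 12 ✓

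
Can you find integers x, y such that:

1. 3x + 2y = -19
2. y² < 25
Yes

Take x = -5, y = -2. Substituting into each constraint:
  (1) 3(-5) + 2(-2) = -19 ✓
  (2) y² = (-2)² = 4, and 4 < 25 ✓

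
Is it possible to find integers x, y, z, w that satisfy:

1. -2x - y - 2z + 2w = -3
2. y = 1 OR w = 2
Yes

Take x = 0, y = 1, z = 1, w = 0. Substituting into each constraint:
  (1) -2(0) + (-1) - 2(1) + 2(0) = -3 ✓
  (2) y = 1, target 1 ✓ (first branch holds)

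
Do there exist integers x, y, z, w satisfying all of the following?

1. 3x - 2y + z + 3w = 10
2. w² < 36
Yes

Take x = 3, y = 0, z = 1, w = 0. Substituting into each constraint:
  (1) 3(3) - 2(0) + 1 + 3(0) = 10 ✓
  (2) w² = (0)² = 0, and 0 < 36 ✓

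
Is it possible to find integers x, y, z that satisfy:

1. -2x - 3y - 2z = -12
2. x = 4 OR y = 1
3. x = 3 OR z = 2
Yes

Take x = 4, y = 0, z = 2. Substituting into each constraint:
  (1) -2(4) - 3(0) - 2(2) = -12 ✓
  (2) x = 4, target 4 ✓ (first branch holds)
  (3) z = 2, target 2 ✓ (second branch holds)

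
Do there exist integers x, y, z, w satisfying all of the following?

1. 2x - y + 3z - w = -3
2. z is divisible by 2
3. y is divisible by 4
Yes

Take x = -1, y = 0, z = 0, w = 1. Substituting into each constraint:
  (1) 2(-1) + 0 + 3(0) + (-1) = -3 ✓
  (2) 0 = 2 × 0, remainder 0 ✓
  (3) 0 = 4 × 0, remainder 0 ✓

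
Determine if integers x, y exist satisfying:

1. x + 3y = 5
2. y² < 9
Yes

Take x = 5, y = 0. Substituting into each constraint:
  (1) 5 + 3(0) = 5 ✓
  (2) y² = (0)² = 0, and 0 < 9 ✓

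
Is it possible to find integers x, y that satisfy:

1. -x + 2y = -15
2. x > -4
Yes

Take x = 15, y = 0. Substituting into each constraint:
  (1) (-15) + 2(0) = -15 ✓
  (2) 15 > -4 ✓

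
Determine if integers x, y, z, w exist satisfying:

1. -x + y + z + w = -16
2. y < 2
Yes

Take x = 0, y = 0, z = -16, w = 0. Substituting into each constraint:
  (1) 0 + 0 + (-16) + 0 = -16 ✓
  (2) 0 < 2 ✓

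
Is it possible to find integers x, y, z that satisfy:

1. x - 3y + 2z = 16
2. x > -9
Yes

Take x = 0, y = 0, z = 8. Substituting into each constraint:
  (1) 0 - 3(0) + 2(8) = 16 ✓
  (2) 0 > -9 ✓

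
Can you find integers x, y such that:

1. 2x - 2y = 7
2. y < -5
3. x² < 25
No

Even the single constraint (2x - 2y = 7) is infeasible over the integers.

  - 2x - 2y = 7: every term on the left is divisible by 2, so the LHS ≡ 0 (mod 2), but the RHS 7 is not — no integer solution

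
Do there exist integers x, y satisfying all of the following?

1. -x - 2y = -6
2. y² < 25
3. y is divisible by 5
Yes

Take x = 6, y = 0. Substituting into each constraint:
  (1) (-6) - 2(0) = -6 ✓
  (2) y² = (0)² = 0, and 0 < 25 ✓
  (3) 0 = 5 × 0, remainder 0 ✓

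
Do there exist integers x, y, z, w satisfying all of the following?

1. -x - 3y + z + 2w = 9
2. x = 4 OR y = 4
Yes

Take x = 4, y = -4, z = 1, w = 0. Substituting into each constraint:
  (1) (-4) - 3(-4) + 1 + 2(0) = 9 ✓
  (2) x = 4, target 4 ✓ (first branch holds)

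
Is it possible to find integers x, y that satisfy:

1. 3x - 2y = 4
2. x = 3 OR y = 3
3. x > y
No

The full constraint system is jointly infeasible over the integers. Each constraint and what it forces:

  - 3x - 2y = 4: is a linear equation tying the variables together
  - x = 3 OR y = 3: forces a choice: either x = 3 or y = 3
  - x > y: bounds one variable relative to another variable

Split on the disjunction (x = 3 OR y = 3):
  • If x = 3: with x = 3, every remaining term of the linear equation is divisible by 2, so the left side is ≡ 0 (mod 2); but the right side -5 ≡ 1 (mod 2). No integers can satisfy it.
  • If y = 3: with y = 3, every remaining term of the linear equation is divisible by 3, so the left side is ≡ 0 (mod 3); but the right side 10 ≡ 1 (mod 3). No integers can satisfy it.
Both branches are infeasible, so the system has no integer solution.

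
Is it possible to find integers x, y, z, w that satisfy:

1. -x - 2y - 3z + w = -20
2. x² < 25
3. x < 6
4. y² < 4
Yes

Take x = 0, y = 0, z = 0, w = -20. Substituting into each constraint:
  (1) 0 - 2(0) - 3(0) + (-20) = -20 ✓
  (2) x² = (0)² = 0, and 0 < 25 ✓
  (3) 0 < 6 ✓
  (4) y² = (0)² = 0, and 0 < 4 ✓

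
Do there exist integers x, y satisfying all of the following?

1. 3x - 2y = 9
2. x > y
Yes

Take x = 7, y = 6. Substituting into each constraint:
  (1) 3(7) - 2(6) = 9 ✓
  (2) 7 > 6 ✓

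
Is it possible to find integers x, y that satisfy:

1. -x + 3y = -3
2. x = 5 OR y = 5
Yes

Take x = 18, y = 5. Substituting into each constraint:
  (1) (-18) + 3(5) = -3 ✓
  (2) y = 5, target 5 ✓ (second branch holds)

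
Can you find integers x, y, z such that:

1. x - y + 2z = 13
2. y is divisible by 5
Yes

Take x = 1, y = 0, z = 6. Substituting into each constraint:
  (1) 1 + 0 + 2(6) = 13 ✓
  (2) 0 = 5 × 0, remainder 0 ✓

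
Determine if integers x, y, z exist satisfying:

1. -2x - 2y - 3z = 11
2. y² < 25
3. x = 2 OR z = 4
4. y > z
Yes

Take x = 2, y = 0, z = -5. Substituting into each constraint:
  (1) -2(2) - 2(0) - 3(-5) = 11 ✓
  (2) y² = (0)² = 0, and 0 < 25 ✓
  (3) x = 2, target 2 ✓ (first branch holds)
  (4) 0 > -5 ✓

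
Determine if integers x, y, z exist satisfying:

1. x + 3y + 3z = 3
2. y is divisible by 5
Yes

Take x = 0, y = 0, z = 1. Substituting into each constraint:
  (1) 0 + 3(0) + 3(1) = 3 ✓
  (2) 0 = 5 × 0, remainder 0 ✓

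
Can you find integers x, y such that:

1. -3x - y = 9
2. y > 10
Yes

Take x = -7, y = 12. Substituting into each constraint:
  (1) -3(-7) + (-12) = 9 ✓
  (2) 12 > 10 ✓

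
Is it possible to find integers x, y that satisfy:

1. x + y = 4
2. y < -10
Yes

Take x = 15, y = -11. Substituting into each constraint:
  (1) 15 + (-11) = 4 ✓
  (2) -11 < -10 ✓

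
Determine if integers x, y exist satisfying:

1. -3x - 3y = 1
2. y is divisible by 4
No

Even the single constraint (-3x - 3y = 1) is infeasible over the integers.

  - -3x - 3y = 1: every term on the left is divisible by 3, so the LHS ≡ 0 (mod 3), but the RHS 1 is not — no integer solution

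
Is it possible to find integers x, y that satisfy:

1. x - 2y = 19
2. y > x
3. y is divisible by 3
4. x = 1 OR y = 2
No

A contradictory subset is {x - 2y = 19, y > x, x = 1 OR y = 2}. No integer assignment can satisfy these jointly:

  - x - 2y = 19: is a linear equation tying the variables together
  - y > x: bounds one variable relative to another variable
  - x = 1 OR y = 2: forces a choice: either x = 1 or y = 2

Split on the disjunction (x = 1 OR y = 2):
  • If x = 1: the equation forces y = -9, giving (x, y) = (1, -9), which violates y > x.
  • If y = 2: the equation forces x = 23, giving (y, x) = (2, 23), which violates y > x.
Both branches are infeasible, so the system has no integer solution.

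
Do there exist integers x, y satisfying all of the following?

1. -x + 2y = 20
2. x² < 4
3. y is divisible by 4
No

The full constraint system is jointly infeasible over the integers. Each constraint and what it forces:

  - -x + 2y = 20: is a linear equation tying the variables together
  - x² < 4: restricts x to |x| ≤ 1
  - y is divisible by 4: restricts y to multiples of 4

The bounds confine x to {-1, 0, 1}. For each value, substitute into the equation:
  • x = -1: the equation gives 2y = 19, so y would not be an integer.
  • x = 0: the equation forces y = 10, but 4 does not divide 10.
  • x = 1: the equation gives 2y = 21, so y would not be an integer.
Every case fails, so no integer solution exists.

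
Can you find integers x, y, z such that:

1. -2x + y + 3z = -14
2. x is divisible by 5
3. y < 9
Yes

Take x = 0, y = 1, z = -5. Substituting into each constraint:
  (1) -2(0) + 1 + 3(-5) = -14 ✓
  (2) 0 = 5 × 0, remainder 0 ✓
  (3) 1 < 9 ✓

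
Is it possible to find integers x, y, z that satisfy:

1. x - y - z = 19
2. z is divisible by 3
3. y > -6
Yes

Take x = 14, y = -5, z = 0. Substituting into each constraint:
  (1) 14 + 5 + 0 = 19 ✓
  (2) 0 = 3 × 0, remainder 0 ✓
  (3) -5 > -6 ✓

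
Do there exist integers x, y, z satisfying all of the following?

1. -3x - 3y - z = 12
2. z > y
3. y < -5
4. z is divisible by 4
Yes

Take x = 2, y = -6, z = 0. Substituting into each constraint:
  (1) -3(2) - 3(-6) + 0 = 12 ✓
  (2) 0 > -6 ✓
  (3) -6 < -5 ✓
  (4) 0 = 4 × 0, remainder 0 ✓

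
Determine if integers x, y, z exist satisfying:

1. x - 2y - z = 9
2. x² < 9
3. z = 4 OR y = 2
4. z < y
Yes

Take x = -1, y = 2, z = -14. Substituting into each constraint:
  (1) (-1) - 2(2) + 14 = 9 ✓
  (2) x² = (-1)² = 1, and 1 < 9 ✓
  (3) y = 2, target 2 ✓ (second branch holds)
  (4) -14 < 2 ✓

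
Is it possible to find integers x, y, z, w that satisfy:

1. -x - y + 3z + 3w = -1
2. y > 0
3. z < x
Yes

Take x = 0, y = 1, z = -1, w = 1. Substituting into each constraint:
  (1) 0 + (-1) + 3(-1) + 3(1) = -1 ✓
  (2) 1 > 0 ✓
  (3) -1 < 0 ✓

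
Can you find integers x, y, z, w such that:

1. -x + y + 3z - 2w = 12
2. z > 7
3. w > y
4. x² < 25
Yes

Take x = 0, y = 0, z = 8, w = 6. Substituting into each constraint:
  (1) 0 + 0 + 3(8) - 2(6) = 12 ✓
  (2) 8 > 7 ✓
  (3) 6 > 0 ✓
  (4) x² = (0)² = 0, and 0 < 25 ✓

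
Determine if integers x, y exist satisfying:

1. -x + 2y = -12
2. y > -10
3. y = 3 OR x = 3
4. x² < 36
No

A contradictory subset is {-x + 2y = -12, y = 3 OR x = 3, x² < 36}. No integer assignment can satisfy these jointly:

  - -x + 2y = -12: is a linear equation tying the variables together
  - y = 3 OR x = 3: forces a choice: either y = 3 or x = 3
  - x² < 36: restricts x to |x| ≤ 5

Split on the disjunction (y = 3 OR x = 3):
  • If y = 3: the equation forces x = 18, but x² < 36 requires |x| ≤ 5.
  • If x = 3: with x = 3, every remaining term of the linear equation is divisible by 2, so the left side is ≡ 0 (mod 2); but the right side -9 ≡ 1 (mod 2). No integers can satisfy it.
Both branches are infeasible, so the system has no integer solution.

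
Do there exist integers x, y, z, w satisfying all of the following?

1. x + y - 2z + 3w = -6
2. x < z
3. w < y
Yes

Take x = 1, y = 0, z = 2, w = -1. Substituting into each constraint:
  (1) 1 + 0 - 2(2) + 3(-1) = -6 ✓
  (2) 1 < 2 ✓
  (3) -1 < 0 ✓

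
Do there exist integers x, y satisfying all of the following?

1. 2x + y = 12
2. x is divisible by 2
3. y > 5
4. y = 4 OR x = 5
No

A contradictory subset is {2x + y = 12, y > 5, y = 4 OR x = 5}. No integer assignment can satisfy these jointly:

  - 2x + y = 12: is a linear equation tying the variables together
  - y > 5: bounds one variable relative to a constant
  - y = 4 OR x = 5: forces a choice: either y = 4 or x = 5

Split on the disjunction (y = 4 OR x = 5):
  • If y = 4: this contradicts the bound y ≥ 6.
  • If x = 5: the equation forces y = 2, which contradicts the bound y ≥ 6.
Both branches are infeasible, so the system has no integer solution.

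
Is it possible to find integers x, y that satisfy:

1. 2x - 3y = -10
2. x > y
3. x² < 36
No

The full constraint system is jointly infeasible over the integers. Each constraint and what it forces:

  - 2x - 3y = -10: is a linear equation tying the variables together
  - x > y: bounds one variable relative to another variable
  - x² < 36: restricts x to |x| ≤ 5

The bounds confine x to {-5, -4, -3, -2, -1, 0, 1, 2, 3, 4, 5}. For each value, substitute into the equation:
  • x = -5: the equation forces y = 0, but x > y fails since -5 ≤ 0.
  • x = -4: the equation gives -3y = -2, so y would not be an integer.
  • x = -3: the equation gives -3y = -4, so y would not be an integer.
  • x = -2: the equation forces y = 2, but x > y fails since -2 ≤ 2.
  • x = -1: the equation gives -3y = -8, so y would not be an integer.
  • x = 0: the equation gives -3y = -10, so y would not be an integer.
  • x = 1: the equation forces y = 4, but x > y fails since 1 ≤ 4.
  • x = 2: the equation gives -3y = -14, so y would not be an integer.
  • x = 3: the equation gives -3y = -16, so y would not be an integer.
  • x = 4: the equation forces y = 6, but x > y fails since 4 ≤ 6.
  • x = 5: the equation gives -3y = -20, so y would not be an integer.
Every case fails, so no integer solution exists.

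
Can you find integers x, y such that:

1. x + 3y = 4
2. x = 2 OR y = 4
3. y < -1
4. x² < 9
No

A contradictory subset is {x + 3y = 4, x = 2 OR y = 4, y < -1}. No integer assignment can satisfy these jointly:

  - x + 3y = 4: is a linear equation tying the variables together
  - x = 2 OR y = 4: forces a choice: either x = 2 or y = 4
  - y < -1: bounds one variable relative to a constant

Split on the disjunction (x = 2 OR y = 4):
  • If x = 2: with x = 2, every remaining term of the linear equation is divisible by 3, so the left side is ≡ 0 (mod 3); but the right side 2 ≡ 2 (mod 3). No integers can satisfy it.
  • If y = 4: this contradicts the bound y ≤ -2.
Both branches are infeasible, so the system has no integer solution.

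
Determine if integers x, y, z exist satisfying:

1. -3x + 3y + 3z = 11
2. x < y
No

Even the single constraint (-3x + 3y + 3z = 11) is infeasible over the integers.

  - -3x + 3y + 3z = 11: every term on the left is divisible by 3, so the LHS ≡ 0 (mod 3), but the RHS 11 is not — no integer solution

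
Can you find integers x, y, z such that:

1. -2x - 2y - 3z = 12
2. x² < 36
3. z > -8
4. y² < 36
Yes

Take x = 0, y = 3, z = -6. Substituting into each constraint:
  (1) -2(0) - 2(3) - 3(-6) = 12 ✓
  (2) x² = (0)² = 0, and 0 < 36 ✓
  (3) -6 > -8 ✓
  (4) y² = (3)² = 9, and 9 < 36 ✓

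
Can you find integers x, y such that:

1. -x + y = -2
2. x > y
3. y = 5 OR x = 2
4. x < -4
No

A contradictory subset is {-x + y = -2, y = 5 OR x = 2, x < -4}. No integer assignment can satisfy these jointly:

  - -x + y = -2: is a linear equation tying the variables together
  - y = 5 OR x = 2: forces a choice: either y = 5 or x = 2
  - x < -4: bounds one variable relative to a constant

Split on the disjunction (y = 5 OR x = 2):
  • If y = 5: the equation forces x = 7, which contradicts the bound x ≤ -5.
  • If x = 2: this contradicts the bound x ≤ -5.
Both branches are infeasible, so the system has no integer solution.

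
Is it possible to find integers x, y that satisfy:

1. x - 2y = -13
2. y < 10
Yes

Take x = 1, y = 7. Substituting into each constraint:
  (1) 1 - 2(7) = -13 ✓
  (2) 7 < 10 ✓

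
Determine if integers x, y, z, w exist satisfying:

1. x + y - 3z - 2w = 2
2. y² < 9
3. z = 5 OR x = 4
Yes

Take x = 4, y = -2, z = 0, w = 0. Substituting into each constraint:
  (1) 4 + (-2) - 3(0) - 2(0) = 2 ✓
  (2) y² = (-2)² = 4, and 4 < 9 ✓
  (3) x = 4, target 4 ✓ (second branch holds)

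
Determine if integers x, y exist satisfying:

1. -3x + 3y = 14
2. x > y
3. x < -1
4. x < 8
No

Even the single constraint (-3x + 3y = 14) is infeasible over the integers.

  - -3x + 3y = 14: every term on the left is divisible by 3, so the LHS ≡ 0 (mod 3), but the RHS 14 is not — no integer solution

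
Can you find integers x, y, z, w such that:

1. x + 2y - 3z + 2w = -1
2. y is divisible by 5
Yes

Take x = 0, y = 0, z = 1, w = 1. Substituting into each constraint:
  (1) 0 + 2(0) - 3(1) + 2(1) = -1 ✓
  (2) 0 = 5 × 0, remainder 0 ✓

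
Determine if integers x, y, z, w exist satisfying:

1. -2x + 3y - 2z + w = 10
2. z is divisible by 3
Yes

Take x = -5, y = 0, z = 0, w = 0. Substituting into each constraint:
  (1) -2(-5) + 3(0) - 2(0) + 0 = 10 ✓
  (2) 0 = 3 × 0, remainder 0 ✓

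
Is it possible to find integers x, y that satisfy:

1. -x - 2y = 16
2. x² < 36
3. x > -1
Yes

Take x = 0, y = -8. Substituting into each constraint:
  (1) 0 - 2(-8) = 16 ✓
  (2) x² = (0)² = 0, and 0 < 36 ✓
  (3) 0 > -1 ✓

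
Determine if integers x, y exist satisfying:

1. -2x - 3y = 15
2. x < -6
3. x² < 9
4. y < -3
No

A contradictory subset is {-2x - 3y = 15, x < -6, y < -3}. No integer assignment can satisfy these jointly:

  - -2x - 3y = 15: is a linear equation tying the variables together
  - x < -6: bounds one variable relative to a constant
  - y < -3: bounds one variable relative to a constant

Range argument: with x ∈ [−∞, -7], y ∈ [−∞, -4], the left side of the equation is at least 26, but the right side is 15 < 26. No integer solution exists.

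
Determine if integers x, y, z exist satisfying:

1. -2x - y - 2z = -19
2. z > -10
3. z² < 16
Yes

Take x = 0, y = 19, z = 0. Substituting into each constraint:
  (1) -2(0) + (-19) - 2(0) = -19 ✓
  (2) 0 > -10 ✓
  (3) z² = (0)² = 0, and 0 < 16 ✓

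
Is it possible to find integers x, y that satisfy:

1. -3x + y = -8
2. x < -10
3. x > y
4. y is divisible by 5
Yes

Take x = -14, y = -50. Substituting into each constraint:
  (1) -3(-14) + (-50) = -8 ✓
  (2) -14 < -10 ✓
  (3) -14 > -50 ✓
  (4) -50 = 5 × -10, remainder 0 ✓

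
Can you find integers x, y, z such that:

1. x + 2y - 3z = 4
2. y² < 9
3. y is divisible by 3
Yes

Take x = 4, y = 0, z = 0. Substituting into each constraint:
  (1) 4 + 2(0) - 3(0) = 4 ✓
  (2) y² = (0)² = 0, and 0 < 9 ✓
  (3) 0 = 3 × 0, remainder 0 ✓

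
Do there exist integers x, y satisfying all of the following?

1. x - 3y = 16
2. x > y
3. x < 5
Yes

Take x = 4, y = -4. Substituting into each constraint:
  (1) 4 - 3(-4) = 16 ✓
  (2) 4 > -4 ✓
  (3) 4 < 5 ✓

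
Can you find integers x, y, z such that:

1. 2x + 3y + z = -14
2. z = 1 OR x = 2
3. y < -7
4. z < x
Yes

Take x = 6, y = -9, z = 1. Substituting into each constraint:
  (1) 2(6) + 3(-9) + 1 = -14 ✓
  (2) z = 1, target 1 ✓ (first branch holds)
  (3) -9 < -7 ✓
  (4) 1 < 6 ✓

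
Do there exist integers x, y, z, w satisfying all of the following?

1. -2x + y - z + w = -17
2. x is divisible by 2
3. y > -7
Yes

Take x = 0, y = 0, z = 17, w = 0. Substituting into each constraint:
  (1) -2(0) + 0 + (-17) + 0 = -17 ✓
  (2) 0 = 2 × 0, remainder 0 ✓
  (3) 0 > -7 ✓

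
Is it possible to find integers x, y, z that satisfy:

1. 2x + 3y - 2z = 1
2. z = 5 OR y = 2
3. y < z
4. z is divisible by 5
Yes

Take x = 4, y = 1, z = 5. Substituting into each constraint:
  (1) 2(4) + 3(1) - 2(5) = 1 ✓
  (2) z = 5, target 5 ✓ (first branch holds)
  (3) 1 < 5 ✓
  (4) 5 = 5 × 1, remainder 0 ✓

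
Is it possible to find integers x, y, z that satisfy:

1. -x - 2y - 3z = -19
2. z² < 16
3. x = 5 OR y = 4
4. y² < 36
Yes

Take x = 5, y = 4, z = 2. Substituting into each constraint:
  (1) (-5) - 2(4) - 3(2) = -19 ✓
  (2) z² = (2)² = 4, and 4 < 16 ✓
  (3) x = 5, target 5 ✓ (first branch holds)
  (4) y² = (4)² = 16, and 16 < 36 ✓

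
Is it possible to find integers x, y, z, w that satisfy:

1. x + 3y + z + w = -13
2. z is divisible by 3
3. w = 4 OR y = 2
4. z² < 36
Yes

Take x = -19, y = 2, z = 0, w = 0. Substituting into each constraint:
  (1) (-19) + 3(2) + 0 + 0 = -13 ✓
  (2) 0 = 3 × 0, remainder 0 ✓
  (3) y = 2, target 2 ✓ (second branch holds)
  (4) z² = (0)² = 0, and 0 < 36 ✓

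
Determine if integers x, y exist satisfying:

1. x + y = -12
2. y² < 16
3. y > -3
Yes

Take x = -10, y = -2. Substituting into each constraint:
  (1) (-10) + (-2) = -12 ✓
  (2) y² = (-2)² = 4, and 4 < 16 ✓
  (3) -2 > -3 ✓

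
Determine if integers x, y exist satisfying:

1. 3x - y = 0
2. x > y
Yes

Take x = -1, y = -3. Substituting into each constraint:
  (1) 3(-1) + 3 = 0 ✓
  (2) -1 > -3 ✓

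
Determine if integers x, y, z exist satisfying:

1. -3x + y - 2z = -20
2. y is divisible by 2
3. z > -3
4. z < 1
Yes

Take x = 8, y = 0, z = -2. Substituting into each constraint:
  (1) -3(8) + 0 - 2(-2) = -20 ✓
  (2) 0 = 2 × 0, remainder 0 ✓
  (3) -2 > -3 ✓
  (4) -2 < 1 ✓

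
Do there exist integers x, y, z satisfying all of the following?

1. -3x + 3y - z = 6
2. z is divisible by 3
Yes

Take x = 0, y = 2, z = 0. Substituting into each constraint:
  (1) -3(0) + 3(2) + 0 = 6 ✓
  (2) 0 = 3 × 0, remainder 0 ✓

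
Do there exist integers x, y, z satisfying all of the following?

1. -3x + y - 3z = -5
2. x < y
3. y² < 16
Yes

Take x = 0, y = 1, z = 2. Substituting into each constraint:
  (1) -3(0) + 1 - 3(2) = -5 ✓
  (2) 0 < 1 ✓
  (3) y² = (1)² = 1, and 1 < 16 ✓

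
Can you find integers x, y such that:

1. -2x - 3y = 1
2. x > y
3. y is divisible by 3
Yes

Take x = 4, y = -3. Substituting into each constraint:
  (1) -2(4) - 3(-3) = 1 ✓
  (2) 4 > -3 ✓
  (3) -3 = 3 × -1, remainder 0 ✓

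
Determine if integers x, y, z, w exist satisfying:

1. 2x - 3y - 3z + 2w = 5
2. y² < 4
Yes

Take x = 0, y = -1, z = 0, w = 1. Substituting into each constraint:
  (1) 2(0) - 3(-1) - 3(0) + 2(1) = 5 ✓
  (2) y² = (-1)² = 1, and 1 < 4 ✓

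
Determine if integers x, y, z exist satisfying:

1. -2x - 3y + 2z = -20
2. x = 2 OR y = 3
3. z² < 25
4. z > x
Yes

Take x = 2, y = 8, z = 4. Substituting into each constraint:
  (1) -2(2) - 3(8) + 2(4) = -20 ✓
  (2) x = 2, target 2 ✓ (first branch holds)
  (3) z² = (4)² = 16, and 16 < 25 ✓
  (4) 4 > 2 ✓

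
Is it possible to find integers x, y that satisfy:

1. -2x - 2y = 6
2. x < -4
Yes

Take x = -5, y = 2. Substituting into each constraint:
  (1) -2(-5) - 2(2) = 6 ✓
  (2) -5 < -4 ✓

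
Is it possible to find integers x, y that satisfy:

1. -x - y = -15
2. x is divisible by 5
Yes

Take x = 0, y = 15. Substituting into each constraint:
  (1) 0 + (-15) = -15 ✓
  (2) 0 = 5 × 0, remainder 0 ✓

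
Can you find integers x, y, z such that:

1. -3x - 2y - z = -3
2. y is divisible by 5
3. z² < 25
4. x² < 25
Yes

Take x = 0, y = 0, z = 3. Substituting into each constraint:
  (1) -3(0) - 2(0) + (-3) = -3 ✓
  (2) 0 = 5 × 0, remainder 0 ✓
  (3) z² = (3)² = 9, and 9 < 25 ✓
  (4) x² = (0)² = 0, and 0 < 25 ✓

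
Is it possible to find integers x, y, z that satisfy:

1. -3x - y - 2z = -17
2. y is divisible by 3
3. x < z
Yes

Take x = 0, y = 15, z = 1. Substituting into each constraint:
  (1) -3(0) + (-15) - 2(1) = -17 ✓
  (2) 15 = 3 × 5, remainder 0 ✓
  (3) 0 < 1 ✓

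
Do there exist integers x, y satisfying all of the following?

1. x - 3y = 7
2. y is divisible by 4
Yes

Take x = 7, y = 0. Substituting into each constraint:
  (1) 7 - 3(0) = 7 ✓
  (2) 0 = 4 × 0, remainder 0 ✓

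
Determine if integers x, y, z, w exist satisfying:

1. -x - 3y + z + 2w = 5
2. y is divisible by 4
Yes

Take x = -5, y = 0, z = 0, w = 0. Substituting into each constraint:
  (1) 5 - 3(0) + 0 + 2(0) = 5 ✓
  (2) 0 = 4 × 0, remainder 0 ✓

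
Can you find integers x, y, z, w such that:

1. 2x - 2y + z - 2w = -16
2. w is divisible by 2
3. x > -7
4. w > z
Yes

Take x = -6, y = 1, z = -2, w = 0. Substituting into each constraint:
  (1) 2(-6) - 2(1) + (-2) - 2(0) = -16 ✓
  (2) 0 = 2 × 0, remainder 0 ✓
  (3) -6 > -7 ✓
  (4) 0 > -2 ✓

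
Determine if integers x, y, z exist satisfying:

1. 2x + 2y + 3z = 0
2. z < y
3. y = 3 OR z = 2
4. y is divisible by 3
Yes

Take x = -3, y = 3, z = 0. Substituting into each constraint:
  (1) 2(-3) + 2(3) + 3(0) = 0 ✓
  (2) 0 < 3 ✓
  (3) y = 3, target 3 ✓ (first branch holds)
  (4) 3 = 3 × 1, remainder 0 ✓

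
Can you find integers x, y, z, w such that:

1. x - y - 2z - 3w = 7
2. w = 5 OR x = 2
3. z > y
Yes

Take x = 21, y = -1, z = 0, w = 5. Substituting into each constraint:
  (1) 21 + 1 - 2(0) - 3(5) = 7 ✓
  (2) w = 5, target 5 ✓ (first branch holds)
  (3) 0 > -1 ✓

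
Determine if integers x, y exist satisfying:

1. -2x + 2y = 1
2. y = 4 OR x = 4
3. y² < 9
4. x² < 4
No

Even the single constraint (-2x + 2y = 1) is infeasible over the integers.

  - -2x + 2y = 1: every term on the left is divisible by 2, so the LHS ≡ 0 (mod 2), but the RHS 1 is not — no integer solution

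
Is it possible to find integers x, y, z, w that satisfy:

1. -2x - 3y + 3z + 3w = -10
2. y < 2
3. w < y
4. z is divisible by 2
Yes

Take x = 2, y = 0, z = 0, w = -2. Substituting into each constraint:
  (1) -2(2) - 3(0) + 3(0) + 3(-2) = -10 ✓
  (2) 0 < 2 ✓
  (3) -2 < 0 ✓
  (4) 0 = 2 × 0, remainder 0 ✓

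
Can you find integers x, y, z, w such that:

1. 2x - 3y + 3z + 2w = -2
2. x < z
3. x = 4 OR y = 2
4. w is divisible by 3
Yes

Take x = -1, y = 2, z = 2, w = 0. Substituting into each constraint:
  (1) 2(-1) - 3(2) + 3(2) + 2(0) = -2 ✓
  (2) -1 < 2 ✓
  (3) y = 2, target 2 ✓ (second branch holds)
  (4) 0 = 3 × 0, remainder 0 ✓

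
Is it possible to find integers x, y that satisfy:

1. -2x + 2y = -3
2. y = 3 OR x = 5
No

Even the single constraint (-2x + 2y = -3) is infeasible over the integers.

  - -2x + 2y = -3: every term on the left is divisible by 2, so the LHS ≡ 0 (mod 2), but the RHS -3 is not — no integer solution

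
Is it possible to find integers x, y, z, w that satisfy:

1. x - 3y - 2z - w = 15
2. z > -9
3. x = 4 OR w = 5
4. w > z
Yes

Take x = 4, y = -4, z = 0, w = 1. Substituting into each constraint:
  (1) 4 - 3(-4) - 2(0) + (-1) = 15 ✓
  (2) 0 > -9 ✓
  (3) x = 4, target 4 ✓ (first branch holds)
  (4) 1 > 0 ✓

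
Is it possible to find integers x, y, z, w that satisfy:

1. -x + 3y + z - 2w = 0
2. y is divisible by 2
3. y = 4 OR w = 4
Yes

Take x = 12, y = 4, z = 0, w = 0. Substituting into each constraint:
  (1) (-12) + 3(4) + 0 - 2(0) = 0 ✓
  (2) 4 = 2 × 2, remainder 0 ✓
  (3) y = 4, target 4 ✓ (first branch holds)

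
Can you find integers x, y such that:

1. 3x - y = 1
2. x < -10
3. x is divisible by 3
Yes

Take x = -12, y = -37. Substituting into each constraint:
  (1) 3(-12) + 37 = 1 ✓
  (2) -12 < -10 ✓
  (3) -12 = 3 × -4, remainder 0 ✓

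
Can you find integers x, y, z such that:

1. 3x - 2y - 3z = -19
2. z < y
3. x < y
Yes

Take x = -4, y = 2, z = 1. Substituting into each constraint:
  (1) 3(-4) - 2(2) - 3(1) = -19 ✓
  (2) 1 < 2 ✓
  (3) -4 < 2 ✓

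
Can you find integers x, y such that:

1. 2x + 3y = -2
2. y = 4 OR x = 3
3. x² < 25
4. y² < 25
No

A contradictory subset is {2x + 3y = -2, y = 4 OR x = 3, x² < 25}. No integer assignment can satisfy these jointly:

  - 2x + 3y = -2: is a linear equation tying the variables together
  - y = 4 OR x = 3: forces a choice: either y = 4 or x = 3
  - x² < 25: restricts x to |x| ≤ 4

Split on the disjunction (y = 4 OR x = 3):
  • If y = 4: the equation forces x = -7, but x² < 25 requires |x| ≤ 4.
  • If x = 3: with x = 3, every remaining term of the linear equation is divisible by 3, so the left side is ≡ 0 (mod 3); but the right side -8 ≡ 1 (mod 3). No integers can satisfy it.
Both branches are infeasible, so the system has no integer solution.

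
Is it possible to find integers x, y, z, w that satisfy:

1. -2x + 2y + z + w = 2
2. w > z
Yes

Take x = 0, y = 0, z = 0, w = 2. Substituting into each constraint:
  (1) -2(0) + 2(0) + 0 + 2 = 2 ✓
  (2) 2 > 0 ✓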